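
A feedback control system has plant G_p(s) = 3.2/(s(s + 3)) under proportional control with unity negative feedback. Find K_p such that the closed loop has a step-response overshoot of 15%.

From %OS = 100·exp(−πζ/√(1−ζ²)) = 15%, ζ = −ln(0.15)/√(π²+ln²(0.15)) = 0.5169.
Characteristic equation s² + 3s + 3.2K_p = 0 gives ζ = 3/(2√(3.2K_p)).
Setting ζ = 0.5169: √(3.2K_p) = 3/(2·0.5169) = 2.902, so K_p = 8.42/3.2 = 2.63.

K_p = 2.63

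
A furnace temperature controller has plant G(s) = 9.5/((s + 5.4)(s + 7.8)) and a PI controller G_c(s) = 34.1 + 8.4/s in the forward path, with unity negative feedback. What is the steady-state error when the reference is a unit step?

The open loop G_c(s)G(s) has a pole at the origin (type 1), so the static position error constant is infinite and e_ss = 1/(1+∞) = 0.

0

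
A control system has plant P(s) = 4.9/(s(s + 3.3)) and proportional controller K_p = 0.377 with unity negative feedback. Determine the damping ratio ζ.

ζ = 1.21

With unity feedback the closed-loop characteristic equation is s² + 3.3s + 0.377·4.9 = s² + 3.3s + 1.847 = 0.
So ω_n² = 1.847 ⇒ ω_n = 1.359 rad/s, and ζ = 3.3/(2ω_n) = 1.21.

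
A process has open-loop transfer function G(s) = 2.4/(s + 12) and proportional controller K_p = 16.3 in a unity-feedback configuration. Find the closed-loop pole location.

Closed-loop transfer function: T(s) = K_p·G(s)/(1 + K_p·G(s)) = 39.12/(s + 12 + 39.12) = 39.12/(s + 51.12).
The closed-loop pole is at s = −51.12.

s = -51.12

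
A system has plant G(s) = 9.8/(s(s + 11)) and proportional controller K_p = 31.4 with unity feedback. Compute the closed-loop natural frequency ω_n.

1 + K_p·G(s) = 0 gives s² + 11s + 307.7 = 0.
Matching s² + 2ζω_n s + ω_n²: ω_n = √307.7 = 17.54 rad/s and 2ζω_n = 11, so ζ = 11/(2·17.54) = 0.314.

ω_n = 17.5 rad/s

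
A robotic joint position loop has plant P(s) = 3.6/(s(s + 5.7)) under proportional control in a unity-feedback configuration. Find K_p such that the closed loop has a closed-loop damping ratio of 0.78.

K_p = 3.71

Closed-loop characteristic equation: s² + 5.7s + K_p·3.6 = 0.
So ω_n = √(3.6K_p) and 2ζω_n = 5.7, giving ζ = 5.7/(2√(3.6K_p)).
Setting ζ = 0.78: √(3.6K_p) = 5.7/(2·0.78) = 3.654, so K_p = 13.35/3.6 = 3.71.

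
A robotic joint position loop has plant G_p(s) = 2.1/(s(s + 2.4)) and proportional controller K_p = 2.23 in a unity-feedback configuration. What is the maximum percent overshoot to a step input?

12.3%

Closed-loop characteristic equation: s² + 2.4s + 4.683 = 0, so ω_n = 2.164 rad/s and ζ = 2.4/(2·2.164) = 0.5545.
%OS = 100·exp(−πζ/√(1−ζ²)) = 100·exp(−π·0.5545/√0.6925) = 12.3%.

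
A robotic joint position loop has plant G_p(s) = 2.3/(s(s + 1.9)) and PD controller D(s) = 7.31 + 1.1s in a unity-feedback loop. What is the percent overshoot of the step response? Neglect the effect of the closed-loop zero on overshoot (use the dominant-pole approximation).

13.3%

Forward path: (7.31 + 1.1s)·2.3/(s(s+1.9)). The closed-loop characteristic equation is s² + (1.9 + 2.3·1.1)s + 2.3·7.31 = 0.
That is s² + 4.43s + 16.81 = 0, so ω_n = 4.1 rad/s and ζ = 4.43/(2·4.1) = 0.5402.
%OS = 100·exp(−πζ/√(1−ζ²)) = 13.3%.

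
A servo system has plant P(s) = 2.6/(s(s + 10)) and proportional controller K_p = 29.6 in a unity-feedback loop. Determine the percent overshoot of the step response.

11.3%

Closed-loop characteristic equation: s² + 10s + 76.96 = 0, so ω_n = 8.773 rad/s and ζ = 10/(2·8.773) = 0.57.
%OS = 100·exp(−πζ/√(1−ζ²)) = 100·exp(−π·0.57/√0.6752) = 11.3%.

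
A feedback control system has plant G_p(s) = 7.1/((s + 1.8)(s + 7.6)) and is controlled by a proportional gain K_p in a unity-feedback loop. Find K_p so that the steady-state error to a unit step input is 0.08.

For a type-0 loop with proportional control, e_ss = 1/(1 + K_p·G_p(0)).
G_p(0) = 0.519. Require 1/(1 + K_p·0.519) = 0.08, so 1 + 0.519·K_p = 12.5.
K_p = (12.5 − 1)/0.519 = 22.2.

K_p = 22.2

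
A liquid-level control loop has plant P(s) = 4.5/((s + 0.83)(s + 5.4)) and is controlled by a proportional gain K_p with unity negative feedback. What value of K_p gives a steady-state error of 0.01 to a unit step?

K_p = 98.6

For a type-0 loop with proportional control, e_ss = 1/(1 + K_p·P(0)).
P(0) = 1.004. Require 1/(1 + K_p·1.004) = 0.01, so 1 + 1.004·K_p = 100.
K_p = (100 − 1)/1.004 = 98.6.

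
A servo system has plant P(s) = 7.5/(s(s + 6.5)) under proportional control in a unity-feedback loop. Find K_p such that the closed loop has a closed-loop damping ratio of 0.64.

Closed-loop characteristic equation: s² + 6.5s + K_p·7.5 = 0.
So ω_n = √(7.5K_p) and 2ζω_n = 6.5, giving ζ = 6.5/(2√(7.5K_p)).
Setting ζ = 0.64: √(7.5K_p) = 6.5/(2·0.64) = 5.078, so K_p = 25.79/7.5 = 3.44.

K_p = 3.44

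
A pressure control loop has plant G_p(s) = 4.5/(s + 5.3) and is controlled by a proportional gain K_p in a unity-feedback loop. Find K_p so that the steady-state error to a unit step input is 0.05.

Steady-state error for a unit step on this type-0 loop is 1/(1 + K_p·G_p(0)).
G_p(0) = 0.8491. Require 1/(1 + K_p·0.8491) = 0.05, so 1 + 0.8491·K_p = 20.
K_p = (20 − 1)/0.8491 = 22.4.

K_p = 22.4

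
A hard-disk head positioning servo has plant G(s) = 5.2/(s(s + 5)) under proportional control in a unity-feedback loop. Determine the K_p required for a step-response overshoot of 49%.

From %OS = 100·exp(−πζ/√(1−ζ²)) = 49%, ζ = −ln(0.49)/√(π²+ln²(0.49)) = 0.2214.
Characteristic equation s² + 5s + 5.2K_p = 0 gives ζ = 5/(2√(5.2K_p)).
Setting ζ = 0.2214: √(5.2K_p) = 5/(2·0.2214) = 11.29, so K_p = 127.5/5.2 = 24.5.

K_p = 24.5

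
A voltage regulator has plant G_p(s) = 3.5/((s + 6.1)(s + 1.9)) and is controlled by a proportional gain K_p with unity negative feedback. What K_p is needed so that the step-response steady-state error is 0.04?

K_p = 79.5

Steady-state error for a unit step on this type-0 loop is 1/(1 + K_p·G_p(0)).
G_p(0) = 0.302. Require 1/(1 + K_p·0.302) = 0.04, so 1 + 0.302·K_p = 25.
K_p = (25 − 1)/0.302 = 79.5.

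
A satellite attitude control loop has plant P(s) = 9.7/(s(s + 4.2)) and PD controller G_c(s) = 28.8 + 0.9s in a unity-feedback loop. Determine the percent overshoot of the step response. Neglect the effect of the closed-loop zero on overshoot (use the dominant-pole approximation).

26.8%

Forward path: (28.8 + 0.9s)·9.7/(s(s+4.2)). The closed-loop characteristic equation is s² + (4.2 + 9.7·0.9)s + 9.7·28.8 = 0.
That is s² + 12.93s + 279.4 = 0, so ω_n = 16.71 rad/s and ζ = 12.93/(2·16.71) = 0.3868.
%OS = 100·exp(−πζ/√(1−ζ²)) = 26.8%.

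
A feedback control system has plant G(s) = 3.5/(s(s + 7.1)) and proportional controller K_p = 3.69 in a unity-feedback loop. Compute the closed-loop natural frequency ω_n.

With unity feedback the closed-loop characteristic equation is s² + 7.1s + 3.69·3.5 = s² + 7.1s + 12.91 = 0.
Matching s² + 2ζω_n s + ω_n²: ω_n = √12.91 = 3.594 rad/s and 2ζω_n = 7.1, so ζ = 7.1/(2·3.594) = 0.988.

ω_n = 3.59 rad/s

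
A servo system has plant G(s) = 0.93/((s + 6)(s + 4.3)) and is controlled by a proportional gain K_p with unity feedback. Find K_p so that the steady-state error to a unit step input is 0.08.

K_p = 319

The loop is type 0, so e_ss(step) = 1/(1 + K_pos) with K_pos = K_p·G(0).
G(0) = 0.03605. Require 1/(1 + K_p·0.03605) = 0.08, so 1 + 0.03605·K_p = 12.5.
K_p = (12.5 − 1)/0.03605 = 319.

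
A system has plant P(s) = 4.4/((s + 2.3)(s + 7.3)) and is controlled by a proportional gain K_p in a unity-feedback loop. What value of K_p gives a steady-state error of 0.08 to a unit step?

K_p = 43.9

The loop is type 0, so e_ss(step) = 1/(1 + K_pos) with K_pos = K_p·P(0).
P(0) = 0.2621. Require 1/(1 + K_p·0.2621) = 0.08, so 1 + 0.2621·K_p = 12.5.
K_p = (12.5 − 1)/0.2621 = 43.9.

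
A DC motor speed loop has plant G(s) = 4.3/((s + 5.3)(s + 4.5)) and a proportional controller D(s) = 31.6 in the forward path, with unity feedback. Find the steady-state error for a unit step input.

The loop is type 0. Static position error constant K_pos = D(0)·G(0) = 31.6·0.1803 = 5.697.
Steady-state error to a unit step: e_ss = 1/(1+K_pos) = 1/6.697 = 0.149.

0.149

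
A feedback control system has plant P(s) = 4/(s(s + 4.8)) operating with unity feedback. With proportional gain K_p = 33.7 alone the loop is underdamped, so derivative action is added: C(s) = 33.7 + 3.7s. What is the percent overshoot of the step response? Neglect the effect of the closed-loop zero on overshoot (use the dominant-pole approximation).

Forward path: (33.7 + 3.7s)·4/(s(s+4.8)). The closed-loop characteristic equation is s² + (4.8 + 4·3.7)s + 4·33.7 = 0.
That is s² + 19.6s + 134.8 = 0, so ω_n = 11.61 rad/s and ζ = 19.6/(2·11.61) = 0.8441.
%OS = 100·exp(−πζ/√(1−ζ²)) = 0.712%.

0.712%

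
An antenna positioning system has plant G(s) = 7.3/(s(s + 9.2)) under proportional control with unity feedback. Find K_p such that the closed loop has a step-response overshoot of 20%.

From %OS = 100·exp(−πζ/√(1−ζ²)) = 20%, ζ = −ln(0.2)/√(π²+ln²(0.2)) = 0.4559.
Characteristic equation s² + 9.2s + 7.3K_p = 0 gives ζ = 9.2/(2√(7.3K_p)).
Setting ζ = 0.4559: √(7.3K_p) = 9.2/(2·0.4559) = 10.09, so K_p = 101.8/7.3 = 13.9.

K_p = 13.9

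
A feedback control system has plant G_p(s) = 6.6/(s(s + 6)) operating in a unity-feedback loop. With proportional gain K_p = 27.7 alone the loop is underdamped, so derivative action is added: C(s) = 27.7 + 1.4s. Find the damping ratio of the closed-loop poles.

Forward path: (27.7 + 1.4s)·6.6/(s(s+6)). The closed-loop characteristic equation is s² + (6 + 6.6·1.4)s + 6.6·27.7 = 0.
That is s² + 15.24s + 182.8 = 0, so ω_n = 13.52 rad/s and ζ = 15.24/(2·13.52) = 0.5636.

ζ = 0.564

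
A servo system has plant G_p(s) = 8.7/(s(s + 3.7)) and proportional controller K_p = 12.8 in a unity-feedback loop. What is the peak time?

Closed-loop characteristic equation: s² + 3.7s + 111.4 = 0, so ω_n = 10.55 rad/s and ζ = 3.7/(2·10.55) = 0.1753.
Damped frequency ω_d = ω_n√(1−ζ²) = 10.39 rad/s, so peak time T_p = π/ω_d = 0.302 s.

T_p = 0.302 s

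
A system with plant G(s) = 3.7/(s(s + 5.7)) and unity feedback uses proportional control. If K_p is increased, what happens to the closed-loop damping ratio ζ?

decrease

ζ = 5.7/(2√(3.7K_p)); increasing K_p raises the denominator, so ζ falls.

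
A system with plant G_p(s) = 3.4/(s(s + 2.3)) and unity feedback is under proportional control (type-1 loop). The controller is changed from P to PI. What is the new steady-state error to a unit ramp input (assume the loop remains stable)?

The integrator raises the loop to type 2, so K_v → ∞ and e_ss to a ramp is zero.

0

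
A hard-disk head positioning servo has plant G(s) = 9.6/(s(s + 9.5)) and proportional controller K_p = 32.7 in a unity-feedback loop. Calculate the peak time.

The closed-loop denominator s² + 9.5s + 313.9 gives ω_n = √313.9 = 17.72 and ζ = 9.5/(2ω_n) = 0.2681.
Damped frequency ω_d = ω_n√(1−ζ²) = 17.07 rad/s, so peak time T_p = π/ω_d = 0.184 s.

T_p = 0.184 s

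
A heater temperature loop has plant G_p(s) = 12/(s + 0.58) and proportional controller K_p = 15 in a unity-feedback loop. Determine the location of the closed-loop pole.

s = -180.6

Closed-loop transfer function: T(s) = K_p·G_p(s)/(1 + K_p·G_p(s)) = 180/(s + 0.58 + 180) = 180/(s + 180.6).
The closed-loop pole is at s = −180.6.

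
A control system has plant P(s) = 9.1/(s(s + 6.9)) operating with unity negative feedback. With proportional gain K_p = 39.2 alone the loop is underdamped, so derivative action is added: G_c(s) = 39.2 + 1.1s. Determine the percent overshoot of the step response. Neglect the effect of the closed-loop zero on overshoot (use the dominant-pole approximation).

20.7%

Forward path: (39.2 + 1.1s)·9.1/(s(s+6.9)). The closed-loop characteristic equation is s² + (6.9 + 9.1·1.1)s + 9.1·39.2 = 0.
That is s² + 16.91s + 356.7 = 0, so ω_n = 18.89 rad/s and ζ = 16.91/(2·18.89) = 0.4477.
%OS = 100·exp(−πζ/√(1−ζ²)) = 20.7%.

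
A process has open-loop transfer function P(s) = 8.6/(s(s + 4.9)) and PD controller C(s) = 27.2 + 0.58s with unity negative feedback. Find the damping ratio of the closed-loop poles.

Forward path: (27.2 + 0.58s)·8.6/(s(s+4.9)). The closed-loop characteristic equation is s² + (4.9 + 8.6·0.58)s + 8.6·27.2 = 0.
That is s² + 9.888s + 233.9 = 0, so ω_n = 15.29 rad/s and ζ = 9.888/(2·15.29) = 0.3233.

ζ = 0.323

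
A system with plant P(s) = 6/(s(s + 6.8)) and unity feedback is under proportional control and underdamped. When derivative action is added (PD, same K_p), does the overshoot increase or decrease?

decrease

The derivative term adds K·K_d to the s-coefficient of the characteristic equation, raising 2ζω_n while ω_n is unchanged; ζ increases, so overshoot decreases.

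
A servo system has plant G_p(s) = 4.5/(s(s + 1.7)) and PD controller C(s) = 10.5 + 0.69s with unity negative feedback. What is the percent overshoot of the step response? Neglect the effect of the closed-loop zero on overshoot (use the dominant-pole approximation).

Forward path: (10.5 + 0.69s)·4.5/(s(s+1.7)). The closed-loop characteristic equation is s² + (1.7 + 4.5·0.69)s + 4.5·10.5 = 0.
That is s² + 4.805s + 47.25 = 0, so ω_n = 6.874 rad/s and ζ = 4.805/(2·6.874) = 0.3495.
%OS = 100·exp(−πζ/√(1−ζ²)) = 31%.

31%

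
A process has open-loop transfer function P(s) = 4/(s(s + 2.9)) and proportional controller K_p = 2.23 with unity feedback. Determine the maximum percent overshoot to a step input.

17.5%

Closed-loop characteristic equation: s² + 2.9s + 8.92 = 0, so ω_n = 2.987 rad/s and ζ = 2.9/(2·2.987) = 0.4855.
%OS = 100·exp(−πζ/√(1−ζ²)) = 100·exp(−π·0.4855/√0.7643) = 17.5%.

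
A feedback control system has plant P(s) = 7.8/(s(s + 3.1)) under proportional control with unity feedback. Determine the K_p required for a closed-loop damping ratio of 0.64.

K_p = 0.752

Closed-loop characteristic equation: s² + 3.1s + K_p·7.8 = 0.
So ω_n = √(7.8K_p) and 2ζω_n = 3.1, giving ζ = 3.1/(2√(7.8K_p)).
Setting ζ = 0.64: √(7.8K_p) = 3.1/(2·0.64) = 2.422, so K_p = 5.865/7.8 = 0.752.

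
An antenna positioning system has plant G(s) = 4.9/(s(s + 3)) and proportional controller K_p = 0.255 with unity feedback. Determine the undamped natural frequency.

The closed-loop denominator is s(s+3) + 0.255·4.9 = s² + 3s + 1.25.
So ω_n² = 1.25 ⇒ ω_n = 1.118 rad/s, and ζ = 3/(2ω_n) = 1.34.

ω_n = 1.12 rad/s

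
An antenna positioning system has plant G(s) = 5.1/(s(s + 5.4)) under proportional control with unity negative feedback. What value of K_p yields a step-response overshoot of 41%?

From %OS = 100·exp(−πζ/√(1−ζ²)) = 41%, ζ = −ln(0.41)/√(π²+ln²(0.41)) = 0.273.
Characteristic equation s² + 5.4s + 5.1K_p = 0 gives ζ = 5.4/(2√(5.1K_p)).
Setting ζ = 0.273: √(5.1K_p) = 5.4/(2·0.273) = 9.889, so K_p = 97.8/5.1 = 19.2.

K_p = 19.2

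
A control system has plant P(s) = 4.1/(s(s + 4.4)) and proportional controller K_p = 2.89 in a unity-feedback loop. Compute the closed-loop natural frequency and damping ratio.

With unity feedback the closed-loop characteristic equation is s² + 4.4s + 2.89·4.1 = s² + 4.4s + 11.85 = 0.
Matching s² + 2ζω_n s + ω_n²: ω_n = √11.85 = 3.442 rad/s and 2ζω_n = 4.4, so ζ = 4.4/(2·3.442) = 0.639.

ω_n = 3.44 rad/s, ζ = 0.639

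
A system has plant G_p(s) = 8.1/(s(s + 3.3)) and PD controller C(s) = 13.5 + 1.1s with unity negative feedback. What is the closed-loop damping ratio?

ζ = 0.584

Forward path: (13.5 + 1.1s)·8.1/(s(s+3.3)). The closed-loop characteristic equation is s² + (3.3 + 8.1·1.1)s + 8.1·13.5 = 0.
That is s² + 12.21s + 109.3 = 0, so ω_n = 10.46 rad/s and ζ = 12.21/(2·10.46) = 0.5838.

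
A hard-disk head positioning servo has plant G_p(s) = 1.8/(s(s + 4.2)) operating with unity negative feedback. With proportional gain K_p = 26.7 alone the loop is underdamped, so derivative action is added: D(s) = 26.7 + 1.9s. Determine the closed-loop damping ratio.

ζ = 0.55

Forward path: (26.7 + 1.9s)·1.8/(s(s+4.2)). The closed-loop characteristic equation is s² + (4.2 + 1.8·1.9)s + 1.8·26.7 = 0.
That is s² + 7.62s + 48.06 = 0, so ω_n = 6.933 rad/s and ζ = 7.62/(2·6.933) = 0.5496.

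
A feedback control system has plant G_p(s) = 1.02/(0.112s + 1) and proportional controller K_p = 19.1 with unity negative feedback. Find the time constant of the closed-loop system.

τ = 0.00547 s

Closed loop: T(s) = K_p·G_p/(1+K_p·G_p) = 19.48/(0.112s + 1 + 19.48), with pole at s = −(1 + 19.48)/0.112 = −182.9.
Closed-loop time constant τ = 1/182.9 = 0.00547 s.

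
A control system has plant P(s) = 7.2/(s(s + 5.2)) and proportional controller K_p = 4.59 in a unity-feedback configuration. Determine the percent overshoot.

20.3%

Closed-loop characteristic equation: s² + 5.2s + 33.05 = 0, so ω_n = 5.749 rad/s and ζ = 5.2/(2·5.749) = 0.4523.
%OS = 100·exp(−πζ/√(1−ζ²)) = 100·exp(−π·0.4523/√0.7954) = 20.3%.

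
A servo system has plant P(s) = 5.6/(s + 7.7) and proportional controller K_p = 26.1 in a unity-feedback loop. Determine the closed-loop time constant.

τ = 0.0065 s

Closed-loop transfer function: T(s) = K_p·P(s)/(1 + K_p·P(s)) = 146.2/(s + 7.7 + 146.2) = 146.2/(s + 153.9).
Time constant τ = 1/153.9 = 0.0065 s.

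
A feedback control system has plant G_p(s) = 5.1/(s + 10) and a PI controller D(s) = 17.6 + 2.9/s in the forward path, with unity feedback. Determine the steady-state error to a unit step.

The open loop D(s)G_p(s) has a pole at the origin (type 1), so the static position error constant is infinite and e_ss = 1/(1+∞) = 0.

0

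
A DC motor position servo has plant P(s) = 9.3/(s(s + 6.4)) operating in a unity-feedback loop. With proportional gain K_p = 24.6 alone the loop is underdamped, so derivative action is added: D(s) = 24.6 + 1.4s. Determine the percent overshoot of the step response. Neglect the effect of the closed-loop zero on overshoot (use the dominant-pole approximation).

Forward path: (24.6 + 1.4s)·9.3/(s(s+6.4)). The closed-loop characteristic equation is s² + (6.4 + 9.3·1.4)s + 9.3·24.6 = 0.
That is s² + 19.42s + 228.8 = 0, so ω_n = 15.13 rad/s and ζ = 19.42/(2·15.13) = 0.642.
%OS = 100·exp(−πζ/√(1−ζ²)) = 7.21%.

7.21%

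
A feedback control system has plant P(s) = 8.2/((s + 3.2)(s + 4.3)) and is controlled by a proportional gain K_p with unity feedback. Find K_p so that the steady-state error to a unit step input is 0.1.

K_p = 15.1

Steady-state error for a unit step on this type-0 loop is 1/(1 + K_p·P(0)).
P(0) = 0.5959. Require 1/(1 + K_p·0.5959) = 0.1, so 1 + 0.5959·K_p = 10.
K_p = (10 − 1)/0.5959 = 15.1.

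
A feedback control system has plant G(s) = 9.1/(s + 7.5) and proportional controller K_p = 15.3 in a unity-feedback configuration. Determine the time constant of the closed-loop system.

τ = 0.00682 s

Closed-loop transfer function: T(s) = K_p·G(s)/(1 + K_p·G(s)) = 139.2/(s + 7.5 + 139.2) = 139.2/(s + 146.7).
Time constant τ = 1/146.7 = 0.00682 s.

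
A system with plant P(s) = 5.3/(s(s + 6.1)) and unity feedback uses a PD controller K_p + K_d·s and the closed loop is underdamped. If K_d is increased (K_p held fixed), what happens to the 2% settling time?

Characteristic equation s² + (6.1 + 5.3K_d)s + 5.3K_p = 0: raising K_d increases ζω_n = (6.1+5.3K_d)/2 while the loop stays underdamped, so T_s ≈ 4/(ζω_n) decreases.

decrease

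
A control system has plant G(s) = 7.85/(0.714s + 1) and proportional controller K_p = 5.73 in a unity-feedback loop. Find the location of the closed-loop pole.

Closed loop: T(s) = K_p·G/(1+K_p·G) = 44.98/(0.714s + 1 + 44.98), with pole at s = −(1 + 44.98)/0.714 = −64.4.

s = -64.4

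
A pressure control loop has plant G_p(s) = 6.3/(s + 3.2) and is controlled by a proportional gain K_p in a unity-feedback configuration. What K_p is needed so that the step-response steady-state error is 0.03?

The loop is type 0, so e_ss(step) = 1/(1 + K_pos) with K_pos = K_p·G_p(0).
G_p(0) = 1.969. Require 1/(1 + K_p·1.969) = 0.03, so 1 + 1.969·K_p = 33.33.
K_p = (33.33 − 1)/1.969 = 16.4.

K_p = 16.4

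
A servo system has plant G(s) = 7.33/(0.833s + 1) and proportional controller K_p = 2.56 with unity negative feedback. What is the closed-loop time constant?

τ = 0.0421 s

Closed loop: T(s) = K_p·G/(1+K_p·G) = 18.76/(0.833s + 1 + 18.76), with pole at s = −(1 + 18.76)/0.833 = −23.73.
Closed-loop time constant τ = 1/23.73 = 0.0421 s.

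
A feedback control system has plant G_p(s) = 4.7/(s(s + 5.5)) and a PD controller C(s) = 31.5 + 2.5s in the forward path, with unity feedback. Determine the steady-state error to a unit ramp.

0.0371

The loop has one pole at the origin (type 1). Velocity error constant K_v = lim_{s→0} s·C(s)G_p(s) = 31.5·4.7/5.5 = 26.92.
Steady-state error to a unit ramp: e_ss = 1/K_v = 0.0371.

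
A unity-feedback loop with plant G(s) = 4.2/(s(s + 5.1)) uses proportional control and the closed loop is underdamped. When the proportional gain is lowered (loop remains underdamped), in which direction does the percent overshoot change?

decrease

ζ = 5.1/(2√(4.2K_p)) rises as K_p falls; higher damping means less overshoot.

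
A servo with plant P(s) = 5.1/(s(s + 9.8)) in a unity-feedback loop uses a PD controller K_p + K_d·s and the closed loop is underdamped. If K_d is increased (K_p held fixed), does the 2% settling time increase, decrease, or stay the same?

Characteristic equation s² + (9.8 + 5.1K_d)s + 5.1K_p = 0: raising K_d increases ζω_n = (9.8+5.1K_d)/2 while the loop stays underdamped, so T_s ≈ 4/(ζω_n) decreases.

decrease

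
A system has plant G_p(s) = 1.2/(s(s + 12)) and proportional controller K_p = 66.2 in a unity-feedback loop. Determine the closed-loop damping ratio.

The closed-loop denominator is s(s+12) + 66.2·1.2 = s² + 12s + 79.44.
Matching s² + 2ζω_n s + ω_n²: ω_n = √79.44 = 8.913 rad/s and 2ζω_n = 12, so ζ = 12/(2·8.913) = 0.673.

ζ = 0.673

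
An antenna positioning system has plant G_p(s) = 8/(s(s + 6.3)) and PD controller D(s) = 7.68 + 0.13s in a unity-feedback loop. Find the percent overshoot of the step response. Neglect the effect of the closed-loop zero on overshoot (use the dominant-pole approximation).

18.9%

Forward path: (7.68 + 0.13s)·8/(s(s+6.3)). The closed-loop characteristic equation is s² + (6.3 + 8·0.13)s + 8·7.68 = 0.
That is s² + 7.34s + 61.44 = 0, so ω_n = 7.838 rad/s and ζ = 7.34/(2·7.838) = 0.4682.
%OS = 100·exp(−πζ/√(1−ζ²)) = 18.9%.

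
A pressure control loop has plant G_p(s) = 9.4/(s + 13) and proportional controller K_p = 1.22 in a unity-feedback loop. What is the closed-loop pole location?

s = -24.47

Closed-loop transfer function: T(s) = K_p·G_p(s)/(1 + K_p·G_p(s)) = 11.47/(s + 13 + 11.47) = 11.47/(s + 24.47).
The closed-loop pole is at s = −24.47.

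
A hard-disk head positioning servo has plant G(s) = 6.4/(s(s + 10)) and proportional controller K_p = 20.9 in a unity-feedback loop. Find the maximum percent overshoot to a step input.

22.2%

From 1 + K_pG(s) = 0: s² + 10s + 133.8 = 0 ⇒ ω_n = 11.57, ζ = 0.4323.
%OS = 100·exp(−πζ/√(1−ζ²)) = 100·exp(−π·0.4323/√0.8131) = 22.2%.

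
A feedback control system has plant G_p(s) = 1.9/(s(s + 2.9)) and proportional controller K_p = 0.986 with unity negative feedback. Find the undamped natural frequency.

With unity feedback the closed-loop characteristic equation is s² + 2.9s + 0.986·1.9 = s² + 2.9s + 1.873 = 0.
Matching s² + 2ζω_n s + ω_n²: ω_n = √1.873 = 1.369 rad/s and 2ζω_n = 2.9, so ζ = 2.9/(2·1.369) = 1.06.

ω_n = 1.37 rad/s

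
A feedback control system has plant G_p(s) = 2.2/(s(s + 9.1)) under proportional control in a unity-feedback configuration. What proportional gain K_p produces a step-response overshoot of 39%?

From %OS = 100·exp(−πζ/√(1−ζ²)) = 39%, ζ = −ln(0.39)/√(π²+ln²(0.39)) = 0.2871.
Characteristic equation s² + 9.1s + 2.2K_p = 0 gives ζ = 9.1/(2√(2.2K_p)).
Setting ζ = 0.2871: √(2.2K_p) = 9.1/(2·0.2871) = 15.85, so K_p = 251.2/2.2 = 114.

K_p = 114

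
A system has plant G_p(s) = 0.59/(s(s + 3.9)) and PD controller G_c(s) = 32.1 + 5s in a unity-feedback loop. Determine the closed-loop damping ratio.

Forward path: (32.1 + 5s)·0.59/(s(s+3.9)). The closed-loop characteristic equation is s² + (3.9 + 0.59·5)s + 0.59·32.1 = 0.
That is s² + 6.85s + 18.94 = 0, so ω_n = 4.352 rad/s and ζ = 6.85/(2·4.352) = 0.787.

ζ = 0.787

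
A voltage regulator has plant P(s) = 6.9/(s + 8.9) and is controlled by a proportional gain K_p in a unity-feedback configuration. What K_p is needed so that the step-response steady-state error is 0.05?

K_p = 24.5

Steady-state error for a unit step on this type-0 loop is 1/(1 + K_p·P(0)).
P(0) = 0.7753. Require 1/(1 + K_p·0.7753) = 0.05, so 1 + 0.7753·K_p = 20.
K_p = (20 − 1)/0.7753 = 24.5.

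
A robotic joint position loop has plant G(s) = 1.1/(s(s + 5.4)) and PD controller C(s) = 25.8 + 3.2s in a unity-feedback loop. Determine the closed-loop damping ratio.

ζ = 0.837

Forward path: (25.8 + 3.2s)·1.1/(s(s+5.4)). The closed-loop characteristic equation is s² + (5.4 + 1.1·3.2)s + 1.1·25.8 = 0.
That is s² + 8.92s + 28.38 = 0, so ω_n = 5.327 rad/s and ζ = 8.92/(2·5.327) = 0.8372.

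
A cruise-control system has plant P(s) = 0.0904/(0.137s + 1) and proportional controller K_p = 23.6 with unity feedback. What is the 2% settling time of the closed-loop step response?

Closed loop: T(s) = K_p·P/(1+K_p·P) = 2.133/(0.137s + 1 + 2.133), with pole at s = −(1 + 2.133)/0.137 = −22.87.
τ = 1/22.87 = 0.04372 s, so 2% settling time ≈ 4τ = 0.175 s.

T_s ≈ 0.175 s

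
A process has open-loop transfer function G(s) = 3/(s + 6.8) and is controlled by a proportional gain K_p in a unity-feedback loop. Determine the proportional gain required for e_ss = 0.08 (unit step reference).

K_p = 26.1

Steady-state error for a unit step on this type-0 loop is 1/(1 + K_p·G(0)).
G(0) = 0.4412. Require 1/(1 + K_p·0.4412) = 0.08, so 1 + 0.4412·K_p = 12.5.
K_p = (12.5 − 1)/0.4412 = 26.1.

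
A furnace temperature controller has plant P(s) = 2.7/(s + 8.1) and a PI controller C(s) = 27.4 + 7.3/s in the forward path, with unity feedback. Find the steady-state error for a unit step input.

The open loop C(s)P(s) has a pole at the origin (type 1), so the static position error constant is infinite and e_ss = 1/(1+∞) = 0.

0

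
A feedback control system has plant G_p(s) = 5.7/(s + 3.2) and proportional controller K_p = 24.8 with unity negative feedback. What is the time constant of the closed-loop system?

Closed-loop transfer function: T(s) = K_p·G_p(s)/(1 + K_p·G_p(s)) = 141.4/(s + 3.2 + 141.4) = 141.4/(s + 144.6).
Time constant τ = 1/144.6 = 0.00692 s.

τ = 0.00692 s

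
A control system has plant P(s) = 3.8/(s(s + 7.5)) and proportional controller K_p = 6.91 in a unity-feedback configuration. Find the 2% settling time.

T_s ≈ 1.07 s

The closed-loop denominator s² + 7.5s + 26.26 gives ω_n = √26.26 = 5.124 and ζ = 7.5/(2ω_n) = 0.7318.
2% settling time T_s ≈ 4/(ζω_n) = 4/3.75 = 1.07 s.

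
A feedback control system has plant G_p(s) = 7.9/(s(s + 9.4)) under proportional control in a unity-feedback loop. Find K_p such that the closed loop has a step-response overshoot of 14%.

From %OS = 100·exp(−πζ/√(1−ζ²)) = 14%, ζ = −ln(0.14)/√(π²+ln²(0.14)) = 0.5305.
Characteristic equation s² + 9.4s + 7.9K_p = 0 gives ζ = 9.4/(2√(7.9K_p)).
Setting ζ = 0.5305: √(7.9K_p) = 9.4/(2·0.5305) = 8.859, so K_p = 78.49/7.9 = 9.94.

K_p = 9.94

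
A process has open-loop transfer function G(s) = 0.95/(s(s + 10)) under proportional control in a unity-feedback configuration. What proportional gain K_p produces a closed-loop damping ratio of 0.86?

K_p = 35.6

Closed-loop characteristic equation: s² + 10s + K_p·0.95 = 0.
So ω_n = √(0.95K_p) and 2ζω_n = 10, giving ζ = 10/(2√(0.95K_p)).
Setting ζ = 0.86: √(0.95K_p) = 10/(2·0.86) = 5.814, so K_p = 33.8/0.95 = 35.6.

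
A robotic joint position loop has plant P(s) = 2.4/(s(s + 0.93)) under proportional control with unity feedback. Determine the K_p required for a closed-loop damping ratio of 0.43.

K_p = 0.487

Closed-loop characteristic equation: s² + 0.93s + K_p·2.4 = 0.
So ω_n = √(2.4K_p) and 2ζω_n = 0.93, giving ζ = 0.93/(2√(2.4K_p)).
Setting ζ = 0.43: √(2.4K_p) = 0.93/(2·0.43) = 1.081, so K_p = 1.169/2.4 = 0.487.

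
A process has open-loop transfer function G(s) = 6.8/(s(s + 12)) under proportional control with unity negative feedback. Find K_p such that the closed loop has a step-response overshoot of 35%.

From %OS = 100·exp(−πζ/√(1−ζ²)) = 35%, ζ = −ln(0.35)/√(π²+ln²(0.35)) = 0.3169.
Characteristic equation s² + 12s + 6.8K_p = 0 gives ζ = 12/(2√(6.8K_p)).
Setting ζ = 0.3169: √(6.8K_p) = 12/(2·0.3169) = 18.93, so K_p = 358.4/6.8 = 52.7.

K_p = 52.7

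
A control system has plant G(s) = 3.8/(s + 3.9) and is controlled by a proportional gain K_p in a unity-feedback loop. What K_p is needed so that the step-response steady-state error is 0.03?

K_p = 33.2

The loop is type 0, so e_ss(step) = 1/(1 + K_pos) with K_pos = K_p·G(0).
G(0) = 0.9744. Require 1/(1 + K_p·0.9744) = 0.03, so 1 + 0.9744·K_p = 33.33.
K_p = (33.33 − 1)/0.9744 = 33.2.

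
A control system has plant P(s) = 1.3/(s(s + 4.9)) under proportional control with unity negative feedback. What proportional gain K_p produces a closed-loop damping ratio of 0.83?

Closed-loop characteristic equation: s² + 4.9s + K_p·1.3 = 0.
So ω_n = √(1.3K_p) and 2ζω_n = 4.9, giving ζ = 4.9/(2√(1.3K_p)).
Setting ζ = 0.83: √(1.3K_p) = 4.9/(2·0.83) = 2.952, so K_p = 8.713/1.3 = 6.7.

K_p = 6.7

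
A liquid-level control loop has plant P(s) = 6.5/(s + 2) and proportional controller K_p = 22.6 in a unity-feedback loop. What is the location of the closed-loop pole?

Closed-loop transfer function: T(s) = K_p·P(s)/(1 + K_p·P(s)) = 146.9/(s + 2 + 146.9) = 146.9/(s + 148.9).
The closed-loop pole is at s = −148.9.

s = -148.9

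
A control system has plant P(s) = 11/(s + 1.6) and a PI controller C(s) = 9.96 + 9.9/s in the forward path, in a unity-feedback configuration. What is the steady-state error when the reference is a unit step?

0

The open loop C(s)P(s) has a pole at the origin (type 1), so the static position error constant is infinite and e_ss = 1/(1+∞) = 0.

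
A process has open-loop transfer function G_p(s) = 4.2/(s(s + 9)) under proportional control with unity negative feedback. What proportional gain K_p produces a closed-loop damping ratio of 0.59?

K_p = 13.9

Closed-loop characteristic equation: s² + 9s + K_p·4.2 = 0.
So ω_n = √(4.2K_p) and 2ζω_n = 9, giving ζ = 9/(2√(4.2K_p)).
Setting ζ = 0.59: √(4.2K_p) = 9/(2·0.59) = 7.627, so K_p = 58.17/4.2 = 13.9.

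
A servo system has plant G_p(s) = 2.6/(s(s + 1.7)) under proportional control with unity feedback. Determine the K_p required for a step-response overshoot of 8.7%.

K_p = 0.738

From %OS = 100·exp(−πζ/√(1−ζ²)) = 8.7%, ζ = −ln(0.087)/√(π²+ln²(0.087)) = 0.6137.
Characteristic equation s² + 1.7s + 2.6K_p = 0 gives ζ = 1.7/(2√(2.6K_p)).
Setting ζ = 0.6137: √(2.6K_p) = 1.7/(2·0.6137) = 1.385, so K_p = 1.918/2.6 = 0.738.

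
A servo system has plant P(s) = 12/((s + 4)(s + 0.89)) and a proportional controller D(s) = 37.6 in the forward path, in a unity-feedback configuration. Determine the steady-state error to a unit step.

The loop is type 0. Static position error constant K_pos = D(0)·P(0) = 37.6·3.371 = 126.7.
Steady-state error to a unit step: e_ss = 1/(1+K_pos) = 1/127.7 = 0.00783.

0.00783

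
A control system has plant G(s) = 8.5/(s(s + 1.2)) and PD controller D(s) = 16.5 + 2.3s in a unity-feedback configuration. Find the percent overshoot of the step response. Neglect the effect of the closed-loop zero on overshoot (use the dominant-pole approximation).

0.332%

Forward path: (16.5 + 2.3s)·8.5/(s(s+1.2)). The closed-loop characteristic equation is s² + (1.2 + 8.5·2.3)s + 8.5·16.5 = 0.
That is s² + 20.75s + 140.2 = 0, so ω_n = 11.84 rad/s and ζ = 20.75/(2·11.84) = 0.8761.
%OS = 100·exp(−πζ/√(1−ζ²)) = 0.332%.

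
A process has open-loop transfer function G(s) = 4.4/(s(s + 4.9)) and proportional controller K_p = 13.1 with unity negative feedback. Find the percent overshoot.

34.3%

Closed-loop characteristic equation: s² + 4.9s + 57.64 = 0, so ω_n = 7.592 rad/s and ζ = 4.9/(2·7.592) = 0.3227.
%OS = 100·exp(−πζ/√(1−ζ²)) = 100·exp(−π·0.3227/√0.8959) = 34.3%.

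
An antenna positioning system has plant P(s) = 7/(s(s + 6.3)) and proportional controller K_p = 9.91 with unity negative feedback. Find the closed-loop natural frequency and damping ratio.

With unity feedback the closed-loop characteristic equation is s² + 6.3s + 9.91·7 = s² + 6.3s + 69.37 = 0.
So ω_n² = 69.37 ⇒ ω_n = 8.329 rad/s, and ζ = 6.3/(2ω_n) = 0.378.

ω_n = 8.33 rad/s, ζ = 0.378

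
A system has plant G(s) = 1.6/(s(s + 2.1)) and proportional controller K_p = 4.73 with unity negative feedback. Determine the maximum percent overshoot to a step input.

Closed-loop characteristic equation: s² + 2.1s + 7.568 = 0, so ω_n = 2.751 rad/s and ζ = 2.1/(2·2.751) = 0.3817.
%OS = 100·exp(−πζ/√(1−ζ²)) = 100·exp(−π·0.3817/√0.8543) = 27.3%.

27.3%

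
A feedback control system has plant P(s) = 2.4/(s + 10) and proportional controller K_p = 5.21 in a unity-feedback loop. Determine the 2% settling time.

Closed-loop transfer function: T(s) = K_p·P(s)/(1 + K_p·P(s)) = 12.5/(s + 10 + 12.5) = 12.5/(s + 22.5).
Time constant τ = 1/22.5 = 0.04444 s, so the 2% settling time is about 4τ = 0.178 s.

T_s ≈ 0.178 s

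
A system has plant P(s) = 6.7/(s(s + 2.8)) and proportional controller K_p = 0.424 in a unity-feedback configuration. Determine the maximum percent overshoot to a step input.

0.922%

From 1 + K_pP(s) = 0: s² + 2.8s + 2.841 = 0 ⇒ ω_n = 1.685, ζ = 0.8306.
%OS = 100·exp(−πζ/√(1−ζ²)) = 100·exp(−π·0.8306/√0.3101) = 0.922%.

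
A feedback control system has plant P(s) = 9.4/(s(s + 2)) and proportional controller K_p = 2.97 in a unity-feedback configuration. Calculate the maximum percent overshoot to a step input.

The closed-loop denominator s² + 2s + 27.92 gives ω_n = √27.92 = 5.284 and ζ = 2/(2ω_n) = 0.1893.
%OS = 100·exp(−πζ/√(1−ζ²)) = 100·exp(−π·0.1893/√0.9642) = 54.6%.

54.6%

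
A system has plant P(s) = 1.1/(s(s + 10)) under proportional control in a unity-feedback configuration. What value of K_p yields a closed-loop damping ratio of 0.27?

K_p = 312

Closed-loop characteristic equation: s² + 10s + K_p·1.1 = 0.
So ω_n = √(1.1K_p) and 2ζω_n = 10, giving ζ = 10/(2√(1.1K_p)).
Setting ζ = 0.27: √(1.1K_p) = 10/(2·0.27) = 18.52, so K_p = 342.9/1.1 = 312.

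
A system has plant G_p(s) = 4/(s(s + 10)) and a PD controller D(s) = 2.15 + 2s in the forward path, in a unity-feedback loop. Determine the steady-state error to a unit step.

0

The open loop D(s)G_p(s) has a pole at the origin (type 1), so the static position error constant is infinite and e_ss = 1/(1+∞) = 0.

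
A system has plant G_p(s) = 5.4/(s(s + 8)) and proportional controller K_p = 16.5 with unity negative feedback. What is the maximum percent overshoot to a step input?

The closed-loop denominator s² + 8s + 89.1 gives ω_n = √89.1 = 9.439 and ζ = 8/(2ω_n) = 0.4238.
%OS = 100·exp(−πζ/√(1−ζ²)) = 100·exp(−π·0.4238/√0.8204) = 23%.

23%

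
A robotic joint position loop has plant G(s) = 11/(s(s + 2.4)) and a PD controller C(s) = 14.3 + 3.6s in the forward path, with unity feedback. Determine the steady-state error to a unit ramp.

The loop has one pole at the origin (type 1). Velocity error constant K_v = lim_{s→0} s·C(s)G(s) = 14.3·11/2.4 = 65.54.
Steady-state error to a unit ramp: e_ss = 1/K_v = 0.0153.

0.0153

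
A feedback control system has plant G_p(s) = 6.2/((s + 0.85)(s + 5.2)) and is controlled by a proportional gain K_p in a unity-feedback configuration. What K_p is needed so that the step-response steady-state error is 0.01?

K_p = 70.6

The loop is type 0, so e_ss(step) = 1/(1 + K_pos) with K_pos = K_p·G_p(0).
G_p(0) = 1.403. Require 1/(1 + K_p·1.403) = 0.01, so 1 + 1.403·K_p = 100.
K_p = (100 − 1)/1.403 = 70.6.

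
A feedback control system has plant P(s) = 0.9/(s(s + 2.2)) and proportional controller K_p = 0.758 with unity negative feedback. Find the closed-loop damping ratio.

ζ = 1.33

1 + K_p·P(s) = 0 gives s² + 2.2s + 0.6822 = 0.
So ω_n² = 0.6822 ⇒ ω_n = 0.826 rad/s, and ζ = 2.2/(2ω_n) = 1.33.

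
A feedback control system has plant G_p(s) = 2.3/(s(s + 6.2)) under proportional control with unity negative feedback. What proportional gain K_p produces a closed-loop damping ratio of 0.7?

K_p = 8.53

Closed-loop characteristic equation: s² + 6.2s + K_p·2.3 = 0.
So ω_n = √(2.3K_p) and 2ζω_n = 6.2, giving ζ = 6.2/(2√(2.3K_p)).
Setting ζ = 0.7: √(2.3K_p) = 6.2/(2·0.7) = 4.429, so K_p = 19.61/2.3 = 8.53.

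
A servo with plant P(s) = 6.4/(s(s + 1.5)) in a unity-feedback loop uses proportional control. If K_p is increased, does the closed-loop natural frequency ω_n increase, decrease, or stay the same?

increase

ω_n = √(6.4·K_p), which grows with K_p.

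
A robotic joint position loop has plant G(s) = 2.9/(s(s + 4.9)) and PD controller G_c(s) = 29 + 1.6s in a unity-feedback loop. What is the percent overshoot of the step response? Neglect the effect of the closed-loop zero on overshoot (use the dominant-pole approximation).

Forward path: (29 + 1.6s)·2.9/(s(s+4.9)). The closed-loop characteristic equation is s² + (4.9 + 2.9·1.6)s + 2.9·29 = 0.
That is s² + 9.54s + 84.1 = 0, so ω_n = 9.171 rad/s and ζ = 9.54/(2·9.171) = 0.5201.
%OS = 100·exp(−πζ/√(1−ζ²)) = 14.8%.

14.8%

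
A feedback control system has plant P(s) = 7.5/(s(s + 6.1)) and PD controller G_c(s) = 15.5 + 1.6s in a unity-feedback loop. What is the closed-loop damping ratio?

ζ = 0.839

Forward path: (15.5 + 1.6s)·7.5/(s(s+6.1)). The closed-loop characteristic equation is s² + (6.1 + 7.5·1.6)s + 7.5·15.5 = 0.
That is s² + 18.1s + 116.2 = 0, so ω_n = 10.78 rad/s and ζ = 18.1/(2·10.78) = 0.8394.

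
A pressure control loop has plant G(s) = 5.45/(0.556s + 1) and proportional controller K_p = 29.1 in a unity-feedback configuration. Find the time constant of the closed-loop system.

Closed loop: T(s) = K_p·G/(1+K_p·G) = 158.6/(0.556s + 1 + 158.6), with pole at s = −(1 + 158.6)/0.556 = −287.
Closed-loop time constant τ = 1/287 = 0.00348 s.

τ = 0.00348 s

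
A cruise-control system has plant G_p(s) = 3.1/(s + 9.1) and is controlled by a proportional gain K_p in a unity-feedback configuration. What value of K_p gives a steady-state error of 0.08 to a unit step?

K_p = 33.8

Steady-state error for a unit step on this type-0 loop is 1/(1 + K_p·G_p(0)).
G_p(0) = 0.3407. Require 1/(1 + K_p·0.3407) = 0.08, so 1 + 0.3407·K_p = 12.5.
K_p = (12.5 − 1)/0.3407 = 33.8.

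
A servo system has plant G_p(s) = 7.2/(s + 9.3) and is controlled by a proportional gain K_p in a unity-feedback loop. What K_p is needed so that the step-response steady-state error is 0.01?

K_p = 128

The loop is type 0, so e_ss(step) = 1/(1 + K_pos) with K_pos = K_p·G_p(0).
G_p(0) = 0.7742. Require 1/(1 + K_p·0.7742) = 0.01, so 1 + 0.7742·K_p = 100.
K_p = (100 − 1)/0.7742 = 128.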